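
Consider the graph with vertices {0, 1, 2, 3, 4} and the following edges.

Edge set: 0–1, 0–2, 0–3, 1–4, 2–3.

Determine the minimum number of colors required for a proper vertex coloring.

0, 2, 3 are mutually adjacent, so at least 3 colors are needed.
3 colors suffice: color red → {0, 4}; color blue → {1, 2}; color green → {3}. No two adjacent vertices share a color.

3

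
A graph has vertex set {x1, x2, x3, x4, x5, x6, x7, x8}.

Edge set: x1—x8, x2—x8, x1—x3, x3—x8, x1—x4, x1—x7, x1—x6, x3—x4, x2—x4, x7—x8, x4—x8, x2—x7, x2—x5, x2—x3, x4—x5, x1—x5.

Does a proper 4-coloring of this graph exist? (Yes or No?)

Yes

The chromatic number is 4. x2, x3, x4, x8 form a clique, so at least 4 colors are needed.
One proper 4-coloring: x1=R, x2=R, x3=Y, x4=B, x5=G, x6=B, x7=B, x8=G.
That is already a proper 4-coloring.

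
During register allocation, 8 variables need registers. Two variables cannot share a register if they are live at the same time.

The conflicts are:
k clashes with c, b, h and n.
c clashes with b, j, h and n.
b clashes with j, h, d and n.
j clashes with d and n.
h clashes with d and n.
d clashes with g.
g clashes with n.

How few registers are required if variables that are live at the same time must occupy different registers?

k, c, b, h, n all conflict with each other, so at least 5 registers are needed.
A valid assignment using 5 registers: k=5, c=3, b=2, j=4, h=4, d=1, g=2, n=1. No two conflicting variables share a register.

5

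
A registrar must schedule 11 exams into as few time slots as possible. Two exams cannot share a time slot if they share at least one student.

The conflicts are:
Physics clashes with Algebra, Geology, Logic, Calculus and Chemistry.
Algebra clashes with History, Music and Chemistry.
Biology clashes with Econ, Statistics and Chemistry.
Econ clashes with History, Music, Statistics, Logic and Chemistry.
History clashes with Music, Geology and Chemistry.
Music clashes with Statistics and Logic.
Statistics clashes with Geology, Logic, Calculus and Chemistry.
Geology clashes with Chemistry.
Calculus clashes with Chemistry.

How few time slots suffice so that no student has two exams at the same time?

4

Biology, Econ, Statistics, Chemistry all conflict with each other, so at least 4 time slots are needed.
4 time slots suffice: time slot 1 → {Music, Chemistry}; time slot 2 → {Physics, History, Statistics}; time slot 3 → {Algebra, Econ, Geology, Calculus}; time slot 4 → {Biology, Logic}. Every pair that conflicts lands in different time slots.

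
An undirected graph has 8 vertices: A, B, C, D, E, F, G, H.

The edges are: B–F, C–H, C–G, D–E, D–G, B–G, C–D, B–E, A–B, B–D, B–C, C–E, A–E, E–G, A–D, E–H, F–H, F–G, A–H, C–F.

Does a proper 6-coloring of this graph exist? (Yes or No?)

The chromatic number is 5. B, C, D, E, G are mutually adjacent (a clique of size 5), so at least 5 colors are needed.
One proper 5-coloring: A=3, B=1, C=3, D=5, E=2, F=2, G=4, H=1.
Since 6 ≥ 5, a proper 6-coloring certainly exists.

Yes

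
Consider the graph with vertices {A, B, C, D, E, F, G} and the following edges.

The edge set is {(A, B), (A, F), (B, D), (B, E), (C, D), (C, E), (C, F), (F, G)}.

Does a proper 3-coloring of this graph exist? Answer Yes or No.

The chromatic number is 3. The cycle C-D-B-A-F-C has odd length 5, so it cannot be 2-colored; at least 3 colors are needed.
3 colors suffice: A=2, B=1, C=2, D=3, E=3, F=1, G=2.
That is already a proper 3-coloring.

Yes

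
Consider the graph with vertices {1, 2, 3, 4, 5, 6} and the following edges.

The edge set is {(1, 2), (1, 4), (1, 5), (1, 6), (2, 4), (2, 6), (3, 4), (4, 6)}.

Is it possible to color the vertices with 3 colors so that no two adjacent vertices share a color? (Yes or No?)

No

1, 2, 4, 6 are pairwise adjacent (a clique of size 4), so at least 4 colors are needed.
So 3 colors are not enough.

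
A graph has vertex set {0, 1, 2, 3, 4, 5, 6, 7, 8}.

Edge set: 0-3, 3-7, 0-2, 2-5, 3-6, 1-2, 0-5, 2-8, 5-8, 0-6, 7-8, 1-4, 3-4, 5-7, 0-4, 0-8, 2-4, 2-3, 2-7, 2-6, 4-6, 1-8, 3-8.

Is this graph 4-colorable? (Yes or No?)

0, 2, 3, 4, 6 form a clique, so at least 5 colors are needed.
So 4 colors are not enough.

No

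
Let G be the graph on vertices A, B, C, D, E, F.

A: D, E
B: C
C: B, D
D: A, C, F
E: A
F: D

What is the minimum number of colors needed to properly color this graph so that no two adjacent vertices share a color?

D and F are adjacent, so at least 2 colors are needed.
2 colors suffice: color 1 → {B, D, E}; color 2 → {A, C, F}. Each edge has distinct colors on its endpoints.

2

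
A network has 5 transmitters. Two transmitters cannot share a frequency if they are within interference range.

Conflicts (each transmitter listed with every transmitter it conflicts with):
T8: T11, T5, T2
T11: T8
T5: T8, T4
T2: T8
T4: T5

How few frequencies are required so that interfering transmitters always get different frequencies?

T8 and T2 conflict, so at least 2 frequencies are needed.
2 frequencies suffice: frequency 1 → {T8, T4}; frequency 2 → {T11, T5, T2}. No two conflicting transmitters share a frequency.

2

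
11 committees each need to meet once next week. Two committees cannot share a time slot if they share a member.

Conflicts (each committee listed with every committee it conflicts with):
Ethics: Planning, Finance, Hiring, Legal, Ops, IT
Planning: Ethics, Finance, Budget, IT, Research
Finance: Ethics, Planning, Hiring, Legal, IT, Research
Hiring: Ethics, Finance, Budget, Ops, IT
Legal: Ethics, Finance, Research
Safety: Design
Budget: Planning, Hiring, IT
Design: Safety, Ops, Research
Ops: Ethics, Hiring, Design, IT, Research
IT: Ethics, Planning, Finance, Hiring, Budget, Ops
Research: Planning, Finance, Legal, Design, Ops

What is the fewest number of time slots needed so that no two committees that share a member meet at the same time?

Ethics, Planning, Finance, IT are mutually in conflict, so at least 4 time slots are needed.
4 time slots suffice: time slot 1 → {Ethics, Safety, Budget, Research}; time slot 2 → {Finance, Ops}; time slot 3 → {Legal, Design, IT}; time slot 4 → {Planning, Hiring}. Every pair that conflicts lands in different time slots.

4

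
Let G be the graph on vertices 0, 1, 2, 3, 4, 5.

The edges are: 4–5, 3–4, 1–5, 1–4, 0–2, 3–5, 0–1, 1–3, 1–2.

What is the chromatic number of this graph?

4

1, 3, 4, 5 are pairwise adjacent (a clique of size 4), so at least 4 colors are needed.
4 colors suffice: color red → {1}; color blue → {2, 4}; color green → {0, 5}; color yellow → {3}. No two adjacent vertices share a color.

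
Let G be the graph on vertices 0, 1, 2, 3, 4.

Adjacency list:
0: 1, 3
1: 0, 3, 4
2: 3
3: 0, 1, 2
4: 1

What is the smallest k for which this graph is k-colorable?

0, 1, 3 are mutually adjacent, so at least 3 colors are needed.
A valid assignment using 3 colors: 0=green, 1=red, 2=red, 3=blue, 4=blue. Every edge joins two different colors.

3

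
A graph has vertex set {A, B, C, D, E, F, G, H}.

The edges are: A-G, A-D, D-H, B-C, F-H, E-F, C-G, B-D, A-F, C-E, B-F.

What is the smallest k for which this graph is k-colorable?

3

The cycle A-G-C-B-D-A has odd length 5, so it cannot be 2-colored; at least 3 colors are needed.
3 colors suffice: A=blue, B=blue, C=red, D=red, E=blue, F=red, G=green, H=blue. Every edge joins two different colors.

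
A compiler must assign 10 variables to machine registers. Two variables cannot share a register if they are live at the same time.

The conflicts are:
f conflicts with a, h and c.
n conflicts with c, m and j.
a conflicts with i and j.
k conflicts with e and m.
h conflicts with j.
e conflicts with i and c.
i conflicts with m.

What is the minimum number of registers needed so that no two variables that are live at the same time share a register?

The cycle e-k-m-n-c-e has odd length 5, so it cannot be 2-colored; at least 3 registers are needed.
3 registers suffice: f=1, n=3, a=3, k=2, h=2, e=1, i=2, c=2, m=1, j=1. Each listed conflict is separated.

3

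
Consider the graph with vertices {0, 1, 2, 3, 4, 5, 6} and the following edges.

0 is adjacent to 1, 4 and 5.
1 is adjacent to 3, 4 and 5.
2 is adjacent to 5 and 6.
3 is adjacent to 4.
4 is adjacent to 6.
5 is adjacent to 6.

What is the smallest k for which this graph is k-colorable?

2, 5, 6 form a triangle, so at least 3 colors are needed.
A valid assignment using 3 colors: 0=green, 1=red, 2=green, 3=green, 4=blue, 5=blue, 6=red. Every edge joins two different colors.

3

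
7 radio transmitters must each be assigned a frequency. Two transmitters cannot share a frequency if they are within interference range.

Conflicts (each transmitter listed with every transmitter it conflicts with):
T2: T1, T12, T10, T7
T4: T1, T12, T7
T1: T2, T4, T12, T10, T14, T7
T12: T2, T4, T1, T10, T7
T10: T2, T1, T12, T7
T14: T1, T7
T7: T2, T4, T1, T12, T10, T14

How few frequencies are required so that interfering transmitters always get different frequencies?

T2, T1, T12, T10, T7 all conflict with each other, so at least 5 frequencies are needed.
5 frequencies suffice: frequency 1 → {T1}; frequency 2 → {T7}; frequency 3 → {T12, T14}; frequency 4 → {T4, T10}; frequency 5 → {T2}. Every pair that conflicts lands in different frequencies.

5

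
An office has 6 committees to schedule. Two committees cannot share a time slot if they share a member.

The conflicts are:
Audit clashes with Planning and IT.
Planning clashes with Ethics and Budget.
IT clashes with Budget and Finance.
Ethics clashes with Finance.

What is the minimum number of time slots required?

3

The cycle Ethics-Finance-IT-Audit-Planning-Ethics has odd length 5, so it cannot be 2-colored; at least 3 time slots are needed.
Using 3 time slots: Audit=2, Planning=1, IT=1, Ethics=2, Budget=2, Finance=3. No two conflicting committees share a time slot.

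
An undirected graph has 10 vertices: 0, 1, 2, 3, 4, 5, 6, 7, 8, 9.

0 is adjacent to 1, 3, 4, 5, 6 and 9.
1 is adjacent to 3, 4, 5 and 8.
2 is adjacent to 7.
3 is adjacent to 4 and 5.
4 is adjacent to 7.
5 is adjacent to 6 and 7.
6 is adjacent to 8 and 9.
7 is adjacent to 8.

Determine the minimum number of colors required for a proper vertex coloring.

4

0, 1, 3, 4 form a clique, so at least 4 colors are needed.
A valid assignment using 4 colors: 0=red, 1=blue, 2=blue, 3=yellow, 4=green, 5=green, 6=blue, 7=red, 8=green, 9=green. Each edge has distinct colors on its endpoints.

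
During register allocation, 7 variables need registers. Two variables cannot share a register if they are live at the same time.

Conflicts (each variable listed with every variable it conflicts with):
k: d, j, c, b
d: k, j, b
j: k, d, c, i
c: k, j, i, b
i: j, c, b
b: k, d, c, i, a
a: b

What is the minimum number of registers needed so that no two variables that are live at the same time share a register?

3

k, d, b all conflict with each other, so at least 3 registers are needed.
Using 3 registers: k=2, d=3, j=1, c=3, i=2, b=1, a=2. Each listed conflict is separated.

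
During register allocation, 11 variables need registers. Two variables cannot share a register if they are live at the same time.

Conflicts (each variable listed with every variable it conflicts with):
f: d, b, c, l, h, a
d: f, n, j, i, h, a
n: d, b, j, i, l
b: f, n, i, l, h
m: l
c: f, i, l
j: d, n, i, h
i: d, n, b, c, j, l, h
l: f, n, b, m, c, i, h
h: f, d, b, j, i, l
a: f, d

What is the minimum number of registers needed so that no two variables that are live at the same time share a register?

d, j, i, h are mutually in conflict, so at least 4 registers are needed.
A valid assignment using 4 registers: f=2, d=1, n=3, b=4, m=2, c=3, j=4, i=2, l=1, h=3, a=3. Each listed conflict is separated.

4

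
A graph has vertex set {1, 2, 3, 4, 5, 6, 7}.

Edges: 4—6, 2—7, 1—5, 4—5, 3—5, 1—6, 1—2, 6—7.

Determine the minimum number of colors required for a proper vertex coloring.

2

6 and 7 are adjacent, so at least 2 colors are needed.
2 colors suffice: color red → {2, 5, 6}; color blue → {1, 3, 4, 7}. No two adjacent vertices share a color.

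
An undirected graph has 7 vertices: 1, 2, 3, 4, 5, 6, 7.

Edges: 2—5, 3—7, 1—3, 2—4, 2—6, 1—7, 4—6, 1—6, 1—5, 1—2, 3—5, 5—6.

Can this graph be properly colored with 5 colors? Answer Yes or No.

Yes

The chromatic number is 4. 1, 2, 5, 6 form a clique, so at least 4 colors are needed.
4 colors suffice: 1=a, 2=d, 3=b, 4=a, 5=c, 6=b, 7=c.
Since 5 ≥ 4, a proper 5-coloring certainly exists.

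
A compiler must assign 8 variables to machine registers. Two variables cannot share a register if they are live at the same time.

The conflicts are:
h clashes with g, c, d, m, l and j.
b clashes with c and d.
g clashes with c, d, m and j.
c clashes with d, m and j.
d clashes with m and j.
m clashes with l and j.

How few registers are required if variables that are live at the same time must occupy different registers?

h, g, c, d, m, j are mutually in conflict, so at least 6 registers are needed.
A valid assignment using 6 registers: h=4, b=3, g=6, c=2, d=1, m=3, l=1, j=5. Each listed conflict is separated.

6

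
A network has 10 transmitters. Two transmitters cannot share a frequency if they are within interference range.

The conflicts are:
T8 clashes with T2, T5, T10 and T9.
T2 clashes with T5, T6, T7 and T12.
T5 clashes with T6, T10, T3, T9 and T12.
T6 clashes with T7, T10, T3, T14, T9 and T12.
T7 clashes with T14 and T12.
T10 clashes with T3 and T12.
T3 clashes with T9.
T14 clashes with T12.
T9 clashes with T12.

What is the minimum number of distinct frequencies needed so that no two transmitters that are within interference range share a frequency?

4

T6, T7, T14, T12 are mutually in conflict, so at least 4 frequencies are needed.
Using 4 frequencies: T8=1, T2=4, T5=3, T6=1, T7=3, T10=4, T3=2, T14=4, T9=4, T12=2. Each listed conflict is separated.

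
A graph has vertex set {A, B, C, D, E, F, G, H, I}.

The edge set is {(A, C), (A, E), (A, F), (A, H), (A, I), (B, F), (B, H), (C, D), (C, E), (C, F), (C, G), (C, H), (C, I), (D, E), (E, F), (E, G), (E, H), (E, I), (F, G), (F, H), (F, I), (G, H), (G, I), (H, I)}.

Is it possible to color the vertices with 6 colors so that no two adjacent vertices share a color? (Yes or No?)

Yes

The chromatic number is 6. C, E, F, G, H, I are pairwise adjacent (a clique of size 6), so at least 6 colors are needed.
A valid assignment using 6 colors: A=6, B=2, C=2, D=1, E=4, F=1, G=6, H=3, I=5.
That is already a proper 6-coloring.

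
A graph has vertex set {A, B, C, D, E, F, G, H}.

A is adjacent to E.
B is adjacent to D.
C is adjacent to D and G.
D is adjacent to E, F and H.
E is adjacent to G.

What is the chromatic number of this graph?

2

D and E are adjacent, so at least 2 colors are needed.
One proper 2-coloring: A=red, B=blue, C=blue, D=red, E=blue, F=blue, G=red, H=blue. No two adjacent vertices share a color.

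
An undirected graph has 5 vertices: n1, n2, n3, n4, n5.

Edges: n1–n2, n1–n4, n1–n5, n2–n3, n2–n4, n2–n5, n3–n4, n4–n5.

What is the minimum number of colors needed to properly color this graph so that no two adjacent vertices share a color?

n1, n2, n4, n5 are mutually adjacent (a clique of size 4), so at least 4 colors are needed.
One proper 4-coloring: n1=3, n2=1, n3=3, n4=2, n5=4. No two adjacent vertices share a color.

4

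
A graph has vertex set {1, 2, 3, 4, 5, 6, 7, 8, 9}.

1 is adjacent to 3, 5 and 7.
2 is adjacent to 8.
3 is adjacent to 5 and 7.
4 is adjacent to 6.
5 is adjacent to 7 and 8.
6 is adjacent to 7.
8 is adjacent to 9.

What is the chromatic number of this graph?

4

1, 3, 5, 7 form a clique, so at least 4 colors are needed.
4 colors suffice: color red → {2, 5, 6, 9}; color blue → {4, 7, 8}; color green → {1}; color yellow → {3}. No two adjacent vertices share a color.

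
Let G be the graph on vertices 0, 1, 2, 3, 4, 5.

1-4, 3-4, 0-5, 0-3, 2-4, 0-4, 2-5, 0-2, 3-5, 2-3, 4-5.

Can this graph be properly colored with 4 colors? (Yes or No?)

No

0, 2, 3, 4, 5 are pairwise adjacent (a clique of size 5), so at least 5 colors are needed.
So 4 colors are not enough.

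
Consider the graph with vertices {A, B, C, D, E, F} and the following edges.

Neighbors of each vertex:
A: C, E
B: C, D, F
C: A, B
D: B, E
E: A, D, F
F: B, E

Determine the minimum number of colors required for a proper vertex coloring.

3

The cycle A-E-F-B-C-A has odd length 5, so it cannot be 2-colored; at least 3 colors are needed.
3 colors suffice: A=3, B=1, C=2, D=2, E=1, F=2. Each edge has distinct colors on its endpoints.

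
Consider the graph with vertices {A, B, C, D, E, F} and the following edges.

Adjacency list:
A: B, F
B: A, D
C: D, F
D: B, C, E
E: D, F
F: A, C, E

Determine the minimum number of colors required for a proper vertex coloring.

3

The cycle F-A-B-D-C-F has odd length 5, so it cannot be 2-colored; at least 3 colors are needed.
3 colors suffice: color 1 → {D, F}; color 2 → {B, C, E}; color 3 → {A}. Every edge joins two different colors.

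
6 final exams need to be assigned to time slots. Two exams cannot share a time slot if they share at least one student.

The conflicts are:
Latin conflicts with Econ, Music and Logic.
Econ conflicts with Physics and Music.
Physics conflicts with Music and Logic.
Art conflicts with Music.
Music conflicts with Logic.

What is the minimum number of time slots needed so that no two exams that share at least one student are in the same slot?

3

Latin, Econ, Music are mutually in conflict, so at least 3 time slots are needed.
3 time slots suffice: time slot 1 → {Music}; time slot 2 → {Latin, Physics, Art}; time slot 3 → {Econ, Logic}. No two conflicting exams share a time slot.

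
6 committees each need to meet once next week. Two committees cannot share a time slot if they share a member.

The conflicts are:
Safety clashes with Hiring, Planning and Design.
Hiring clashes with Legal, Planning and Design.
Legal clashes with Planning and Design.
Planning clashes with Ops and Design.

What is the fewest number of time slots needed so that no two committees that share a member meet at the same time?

Safety, Hiring, Planning, Design are mutually in conflict, so at least 4 time slots are needed.
4 time slots suffice: time slot 1 → {Planning}; time slot 2 → {Hiring, Ops}; time slot 3 → {Design}; time slot 4 → {Safety, Legal}. Every pair that conflicts lands in different time slots.

4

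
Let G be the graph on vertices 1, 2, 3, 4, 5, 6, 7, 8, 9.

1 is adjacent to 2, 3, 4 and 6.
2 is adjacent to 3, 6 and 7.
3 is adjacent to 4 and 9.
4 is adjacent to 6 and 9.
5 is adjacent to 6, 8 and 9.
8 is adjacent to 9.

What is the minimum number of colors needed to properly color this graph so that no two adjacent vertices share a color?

3, 4, 9 form a triangle, so at least 3 colors are needed.
3 colors suffice: 1=blue, 2=green, 3=red, 4=green, 5=green, 6=red, 7=red, 8=red, 9=blue. Each edge has distinct colors on its endpoints.

3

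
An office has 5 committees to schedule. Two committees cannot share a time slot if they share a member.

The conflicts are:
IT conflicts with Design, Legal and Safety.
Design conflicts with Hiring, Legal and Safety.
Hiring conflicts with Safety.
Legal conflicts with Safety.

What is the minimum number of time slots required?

IT, Design, Legal, Safety all conflict with each other, so at least 4 time slots are needed.
A valid assignment using 4 time slots: IT=4, Design=1, Hiring=3, Legal=3, Safety=2. Every pair that conflicts lands in different time slots.

4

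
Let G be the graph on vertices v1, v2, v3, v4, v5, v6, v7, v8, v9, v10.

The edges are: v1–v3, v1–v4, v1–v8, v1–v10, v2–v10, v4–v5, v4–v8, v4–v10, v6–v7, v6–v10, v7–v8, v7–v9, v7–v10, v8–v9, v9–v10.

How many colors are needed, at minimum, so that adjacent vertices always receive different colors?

v7, v8, v9 are pairwise adjacent, so at least 3 colors are needed.
3 colors suffice: color 1 → {v3, v5, v8, v10}; color 2 → {v2, v4, v7}; color 3 → {v1, v6, v9}. Each edge has distinct colors on its endpoints.

3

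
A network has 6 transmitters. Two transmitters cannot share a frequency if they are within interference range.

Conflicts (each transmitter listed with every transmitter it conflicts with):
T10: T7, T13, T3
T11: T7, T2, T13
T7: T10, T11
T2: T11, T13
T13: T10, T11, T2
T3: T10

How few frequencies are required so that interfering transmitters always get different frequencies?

T11, T2, T13 pairwise conflict, so at least 3 frequencies are needed.
3 frequencies suffice: frequency 1 → {T7, T13, T3}; frequency 2 → {T10, T11}; frequency 3 → {T2}. Each listed conflict is separated.

3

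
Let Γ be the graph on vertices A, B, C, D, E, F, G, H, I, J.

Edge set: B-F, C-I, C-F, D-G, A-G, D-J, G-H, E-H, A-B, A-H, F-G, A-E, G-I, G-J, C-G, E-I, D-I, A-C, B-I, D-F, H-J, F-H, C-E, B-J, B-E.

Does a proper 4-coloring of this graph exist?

The chromatic number is 3. B, E, I are pairwise adjacent, so at least 3 colors are needed.
3 colors suffice: color 1 → {E, G}; color 2 → {A, F, I, J}; color 3 → {B, C, D, H}.
Since 4 ≥ 3, a proper 4-coloring certainly exists.

Yes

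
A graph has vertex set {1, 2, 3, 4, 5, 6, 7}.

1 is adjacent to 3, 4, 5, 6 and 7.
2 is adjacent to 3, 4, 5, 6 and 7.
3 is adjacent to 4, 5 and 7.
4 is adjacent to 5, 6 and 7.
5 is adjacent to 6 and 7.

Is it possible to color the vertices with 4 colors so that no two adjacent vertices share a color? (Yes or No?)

No

1, 3, 4, 5, 7 are pairwise adjacent (a clique of size 5), so at least 5 colors are needed.
So 4 colors are not enough.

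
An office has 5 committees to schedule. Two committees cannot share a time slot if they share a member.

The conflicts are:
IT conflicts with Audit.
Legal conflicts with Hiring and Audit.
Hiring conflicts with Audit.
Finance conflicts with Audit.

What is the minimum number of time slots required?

Legal, Hiring, Audit pairwise conflict, so at least 3 time slots are needed.
3 time slots suffice: time slot 1 → {Audit}; time slot 2 → {IT, Legal, Finance}; time slot 3 → {Hiring}. Each listed conflict is separated.

3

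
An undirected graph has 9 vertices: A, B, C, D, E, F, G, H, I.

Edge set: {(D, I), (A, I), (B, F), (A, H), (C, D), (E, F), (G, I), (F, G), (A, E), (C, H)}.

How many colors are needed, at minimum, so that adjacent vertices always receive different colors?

The cycle I-D-C-H-A-I has odd length 5, so it cannot be 2-colored; at least 3 colors are needed.
3 colors suffice: A=2, B=2, C=1, D=2, E=3, F=1, G=2, H=3, I=1. No two adjacent vertices share a color.

3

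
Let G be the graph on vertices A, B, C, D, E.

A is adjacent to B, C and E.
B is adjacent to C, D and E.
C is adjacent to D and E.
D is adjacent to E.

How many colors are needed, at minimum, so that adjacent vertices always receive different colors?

4

B, C, D, E are mutually adjacent (a clique of size 4), so at least 4 colors are needed.
4 colors suffice: color 1 → {C}; color 2 → {B}; color 3 → {E}; color 4 → {A, D}. Each edge has distinct colors on its endpoints.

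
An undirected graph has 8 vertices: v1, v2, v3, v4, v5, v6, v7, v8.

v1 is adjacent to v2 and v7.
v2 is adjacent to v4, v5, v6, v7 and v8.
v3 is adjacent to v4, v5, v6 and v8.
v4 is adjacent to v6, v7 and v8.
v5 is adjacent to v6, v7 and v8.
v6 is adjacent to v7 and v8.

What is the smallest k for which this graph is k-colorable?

4

v2, v4, v6, v7 are mutually adjacent (a clique of size 4), so at least 4 colors are needed.
4 colors suffice: v1=B, v2=R, v3=R, v4=Y, v5=Y, v6=B, v7=G, v8=G. Each edge has distinct colors on its endpoints.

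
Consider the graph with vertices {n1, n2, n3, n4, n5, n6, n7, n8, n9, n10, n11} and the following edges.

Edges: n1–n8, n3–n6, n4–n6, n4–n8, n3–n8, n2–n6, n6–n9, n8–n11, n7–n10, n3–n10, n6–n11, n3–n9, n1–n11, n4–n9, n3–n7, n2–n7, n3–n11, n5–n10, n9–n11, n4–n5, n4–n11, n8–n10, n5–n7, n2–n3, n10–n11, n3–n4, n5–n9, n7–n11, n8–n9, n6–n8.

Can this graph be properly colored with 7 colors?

The chromatic number is 6. n3, n4, n6, n8, n9, n11 are pairwise adjacent (a clique of size 6), so at least 6 colors are needed.
One proper 6-coloring: n1=1, n2=2, n3=1, n4=4, n5=1, n6=6, n7=3, n8=3, n9=5, n10=4, n11=2.
Since 7 ≥ 6, a proper 7-coloring certainly exists.

Yes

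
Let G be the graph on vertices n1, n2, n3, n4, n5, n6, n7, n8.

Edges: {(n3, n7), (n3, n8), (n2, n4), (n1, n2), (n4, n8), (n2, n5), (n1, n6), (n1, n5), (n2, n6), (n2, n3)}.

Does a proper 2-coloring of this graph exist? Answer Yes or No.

No

n1, n2, n5 are pairwise adjacent, so at least 3 colors are needed.
So 2 colors are not enough.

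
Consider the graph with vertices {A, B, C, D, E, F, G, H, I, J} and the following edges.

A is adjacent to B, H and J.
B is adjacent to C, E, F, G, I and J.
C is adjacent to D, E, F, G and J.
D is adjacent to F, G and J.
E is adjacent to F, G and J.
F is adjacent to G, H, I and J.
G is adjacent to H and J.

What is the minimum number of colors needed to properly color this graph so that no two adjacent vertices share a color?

6

B, C, E, F, G, J form a clique, so at least 6 colors are needed.
6 colors suffice: color 1 → {A, F}; color 2 → {G, I}; color 3 → {B, D, H}; color 4 → {J}; color 5 → {C}; color 6 → {E}. No two adjacent vertices share a color.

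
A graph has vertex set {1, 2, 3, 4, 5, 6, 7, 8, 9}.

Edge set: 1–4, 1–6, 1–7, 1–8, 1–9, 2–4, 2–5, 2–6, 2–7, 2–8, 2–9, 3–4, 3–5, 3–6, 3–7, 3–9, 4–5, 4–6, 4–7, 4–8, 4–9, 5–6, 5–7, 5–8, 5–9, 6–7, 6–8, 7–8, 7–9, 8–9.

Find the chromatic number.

6

2, 4, 5, 6, 7, 8 form a clique, so at least 6 colors are needed.
One proper 6-coloring: 1=e, 2=f, 3=d, 4=a, 5=e, 6=c, 7=b, 8=d, 9=c. Every edge joins two different colors.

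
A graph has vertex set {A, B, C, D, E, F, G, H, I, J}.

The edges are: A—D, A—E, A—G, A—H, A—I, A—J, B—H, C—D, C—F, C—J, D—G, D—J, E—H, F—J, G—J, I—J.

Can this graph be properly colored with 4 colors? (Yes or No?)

Yes

The chromatic number is 4. A, D, G, J are mutually adjacent (a clique of size 4), so at least 4 colors are needed.
4 colors suffice: color 1 → {A, B, C}; color 2 → {H, J}; color 3 → {D, E, F, I}; color 4 → {G}.
That is already a proper 4-coloring.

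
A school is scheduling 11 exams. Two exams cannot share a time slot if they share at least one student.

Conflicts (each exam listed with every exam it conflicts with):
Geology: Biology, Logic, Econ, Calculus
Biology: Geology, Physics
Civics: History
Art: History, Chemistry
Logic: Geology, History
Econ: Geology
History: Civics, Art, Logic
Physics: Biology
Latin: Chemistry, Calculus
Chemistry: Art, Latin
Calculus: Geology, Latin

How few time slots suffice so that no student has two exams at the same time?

3

The cycle Geology-Calculus-Latin-Chemistry-Art-History-Logic-Geology has odd length 7, so it cannot be 2-colored; at least 3 time slots are needed.
3 time slots suffice: time slot 1 → {Geology, History, Physics, Chemistry}; time slot 2 → {Biology, Civics, Art, Logic, Econ, Calculus}; time slot 3 → {Latin}. Each listed conflict is separated.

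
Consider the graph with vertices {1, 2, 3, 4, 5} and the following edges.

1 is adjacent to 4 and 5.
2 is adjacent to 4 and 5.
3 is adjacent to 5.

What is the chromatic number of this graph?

2 and 4 are adjacent, so at least 2 colors are needed.
2 colors suffice: color a → {4, 5}; color b → {1, 2, 3}. Every edge joins two different colors.

2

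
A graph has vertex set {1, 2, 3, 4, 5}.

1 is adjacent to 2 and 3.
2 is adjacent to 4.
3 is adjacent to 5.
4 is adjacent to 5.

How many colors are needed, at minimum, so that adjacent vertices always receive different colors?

The cycle 4-2-1-3-5-4 has odd length 5, so it cannot be 2-colored; at least 3 colors are needed.
One proper 3-coloring: 1=red, 2=blue, 3=blue, 4=green, 5=red. No two adjacent vertices share a color.

3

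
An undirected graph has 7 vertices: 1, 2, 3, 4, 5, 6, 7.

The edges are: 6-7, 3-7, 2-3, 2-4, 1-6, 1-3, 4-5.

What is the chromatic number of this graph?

2

6 and 7 are adjacent, so at least 2 colors are needed.
2 colors suffice: color red → {3, 4, 6}; color blue → {1, 2, 5, 7}. Each edge has distinct colors on its endpoints.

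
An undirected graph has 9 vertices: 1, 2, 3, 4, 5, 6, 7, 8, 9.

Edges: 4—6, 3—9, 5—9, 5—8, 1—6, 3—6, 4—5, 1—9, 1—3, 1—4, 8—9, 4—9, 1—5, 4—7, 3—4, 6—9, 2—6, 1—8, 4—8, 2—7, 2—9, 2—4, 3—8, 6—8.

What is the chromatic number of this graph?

6

1, 3, 4, 6, 8, 9 are mutually adjacent (a clique of size 6), so at least 6 colors are needed.
6 colors suffice: 1=yellow, 2=yellow, 3=orange, 4=red, 5=green, 6=green, 7=blue, 8=purple, 9=blue. Every edge joins two different colors.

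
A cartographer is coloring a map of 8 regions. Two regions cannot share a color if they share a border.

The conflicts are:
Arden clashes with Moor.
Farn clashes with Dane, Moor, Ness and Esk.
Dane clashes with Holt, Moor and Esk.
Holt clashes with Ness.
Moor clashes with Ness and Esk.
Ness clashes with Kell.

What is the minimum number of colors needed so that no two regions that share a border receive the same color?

4

Farn, Dane, Moor, Esk all conflict with each other, so at least 4 colors are needed.
One proper 4-coloring: Arden=2, Farn=3, Dane=2, Holt=1, Moor=1, Ness=2, Esk=4, Kell=1. Every pair that conflicts lands in different colors.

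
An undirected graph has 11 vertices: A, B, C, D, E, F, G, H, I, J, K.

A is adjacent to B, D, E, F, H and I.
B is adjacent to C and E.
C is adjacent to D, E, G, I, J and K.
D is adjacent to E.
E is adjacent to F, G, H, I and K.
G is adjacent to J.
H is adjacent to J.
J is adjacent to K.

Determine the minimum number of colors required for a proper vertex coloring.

C, G, J are mutually adjacent, so at least 3 colors are needed.
3 colors suffice: A=blue, B=green, C=blue, D=green, E=red, F=green, G=green, H=green, I=green, J=red, K=green. No two adjacent vertices share a color.

3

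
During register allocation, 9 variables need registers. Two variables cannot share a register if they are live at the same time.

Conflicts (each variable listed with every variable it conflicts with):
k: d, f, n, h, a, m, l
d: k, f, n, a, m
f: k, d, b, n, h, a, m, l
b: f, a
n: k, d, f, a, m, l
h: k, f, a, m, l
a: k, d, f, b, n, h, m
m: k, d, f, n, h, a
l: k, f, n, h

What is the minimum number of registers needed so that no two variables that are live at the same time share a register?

6

k, d, f, n, a, m all conflict with each other, so at least 6 registers are needed.
6 registers suffice: register 1 → {f}; register 2 → {k, b}; register 3 → {a, l}; register 4 → {n, h}; register 5 → {m}; register 6 → {d}. No two conflicting variables share a register.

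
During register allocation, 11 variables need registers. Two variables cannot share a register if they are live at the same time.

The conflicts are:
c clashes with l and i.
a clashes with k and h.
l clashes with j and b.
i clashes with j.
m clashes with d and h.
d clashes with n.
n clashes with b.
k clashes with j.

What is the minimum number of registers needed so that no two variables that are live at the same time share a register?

The cycle j-l-b-n-d-m-h-a-k-j has odd length 9, so it cannot be 2-colored; at least 3 registers are needed.
A valid assignment using 3 registers: c=2, a=2, l=1, i=1, m=2, d=1, n=3, k=1, j=2, h=1, b=2. No two conflicting variables share a register.

3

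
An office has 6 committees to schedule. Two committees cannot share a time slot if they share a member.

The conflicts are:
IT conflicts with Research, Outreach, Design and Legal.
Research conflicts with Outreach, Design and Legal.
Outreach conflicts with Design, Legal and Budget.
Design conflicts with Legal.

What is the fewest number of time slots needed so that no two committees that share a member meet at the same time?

IT, Research, Outreach, Design, Legal pairwise conflict, so at least 5 time slots are needed.
5 time slots suffice: IT=4, Research=3, Outreach=1, Design=2, Legal=5, Budget=2. Every pair that conflicts lands in different time slots.

5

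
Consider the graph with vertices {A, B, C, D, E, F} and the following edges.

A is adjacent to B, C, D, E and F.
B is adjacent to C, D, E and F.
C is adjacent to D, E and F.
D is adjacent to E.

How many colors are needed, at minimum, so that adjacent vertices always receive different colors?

A, B, C, D, E are pairwise adjacent (a clique of size 5), so at least 5 colors are needed.
5 colors suffice: color 1 → {B}; color 2 → {C}; color 3 → {A}; color 4 → {E, F}; color 5 → {D}. Each edge has distinct colors on its endpoints.

5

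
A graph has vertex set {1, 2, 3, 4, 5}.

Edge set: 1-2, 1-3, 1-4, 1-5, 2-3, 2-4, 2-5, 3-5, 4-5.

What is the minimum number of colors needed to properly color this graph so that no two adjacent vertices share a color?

1, 2, 4, 5 form a clique, so at least 4 colors are needed.
One proper 4-coloring: 1=b, 2=a, 3=d, 4=d, 5=c. Each edge has distinct colors on its endpoints.

4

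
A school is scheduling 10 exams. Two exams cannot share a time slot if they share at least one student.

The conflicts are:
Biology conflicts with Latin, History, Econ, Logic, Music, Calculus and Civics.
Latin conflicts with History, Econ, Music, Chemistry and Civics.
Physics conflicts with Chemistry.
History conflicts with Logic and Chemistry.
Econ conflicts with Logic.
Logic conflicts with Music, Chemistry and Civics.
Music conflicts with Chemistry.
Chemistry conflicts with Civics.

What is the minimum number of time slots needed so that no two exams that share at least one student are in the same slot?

3

Biology, Latin, History pairwise conflict, so at least 3 time slots are needed.
A valid assignment using 3 time slots: Biology=1, Latin=2, Physics=2, History=3, Econ=3, Logic=2, Music=3, Chemistry=1, Calculus=2, Civics=3. No two conflicting exams share a time slot.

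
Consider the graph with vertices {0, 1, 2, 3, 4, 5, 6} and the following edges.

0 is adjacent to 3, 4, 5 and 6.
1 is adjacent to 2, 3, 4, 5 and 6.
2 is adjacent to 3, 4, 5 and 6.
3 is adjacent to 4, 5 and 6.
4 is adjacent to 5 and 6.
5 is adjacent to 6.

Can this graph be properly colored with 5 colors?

No

1, 2, 3, 4, 5, 6 are pairwise adjacent (a clique of size 6), so at least 6 colors are needed.
So 5 colors are not enough.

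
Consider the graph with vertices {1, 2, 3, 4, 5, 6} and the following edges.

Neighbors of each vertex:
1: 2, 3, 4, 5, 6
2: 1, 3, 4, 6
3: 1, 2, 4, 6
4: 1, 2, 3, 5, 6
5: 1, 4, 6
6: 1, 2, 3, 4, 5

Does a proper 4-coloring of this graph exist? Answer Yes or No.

1, 2, 3, 4, 6 form a clique, so at least 5 colors are needed.
So 4 colors are not enough.

No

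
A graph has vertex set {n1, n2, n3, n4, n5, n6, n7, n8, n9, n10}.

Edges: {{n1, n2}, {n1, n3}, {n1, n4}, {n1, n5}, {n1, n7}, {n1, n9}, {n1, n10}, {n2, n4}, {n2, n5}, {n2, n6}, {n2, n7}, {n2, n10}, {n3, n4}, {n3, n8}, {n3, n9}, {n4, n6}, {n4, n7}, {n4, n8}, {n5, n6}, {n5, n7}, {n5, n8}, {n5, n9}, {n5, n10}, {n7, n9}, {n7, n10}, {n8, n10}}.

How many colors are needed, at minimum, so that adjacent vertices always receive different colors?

5

n1, n2, n5, n7, n10 are mutually adjacent (a clique of size 5), so at least 5 colors are needed.
5 colors suffice: color 1 → {n1, n6, n8}; color 2 → {n4, n5}; color 3 → {n2, n9}; color 4 → {n3, n7}; color 5 → {n10}. Every edge joins two different colors.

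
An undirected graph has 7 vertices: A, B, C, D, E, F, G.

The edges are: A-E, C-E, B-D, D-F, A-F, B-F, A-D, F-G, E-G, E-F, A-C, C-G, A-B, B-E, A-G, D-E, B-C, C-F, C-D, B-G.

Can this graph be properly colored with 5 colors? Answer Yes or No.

A, B, C, E, F, G form a clique, so at least 6 colors are needed.
So 5 colors are not enough.

No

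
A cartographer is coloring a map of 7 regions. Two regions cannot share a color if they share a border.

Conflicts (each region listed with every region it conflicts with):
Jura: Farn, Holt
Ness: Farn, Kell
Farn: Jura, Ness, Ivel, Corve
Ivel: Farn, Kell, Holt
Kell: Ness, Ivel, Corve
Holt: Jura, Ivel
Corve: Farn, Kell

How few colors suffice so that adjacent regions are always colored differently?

2

Jura and Holt conflict, so at least 2 colors are needed.
2 colors suffice: color 1 → {Farn, Kell, Holt}; color 2 → {Jura, Ness, Ivel, Corve}. No two conflicting regions share a color.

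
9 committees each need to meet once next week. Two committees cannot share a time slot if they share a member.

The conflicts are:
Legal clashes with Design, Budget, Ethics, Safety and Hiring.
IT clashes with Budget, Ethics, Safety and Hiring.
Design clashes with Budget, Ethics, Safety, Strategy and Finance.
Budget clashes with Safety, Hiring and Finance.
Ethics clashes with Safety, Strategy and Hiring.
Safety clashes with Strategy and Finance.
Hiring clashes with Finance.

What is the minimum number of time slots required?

Legal, Design, Ethics, Safety are mutually in conflict, so at least 4 time slots are needed.
4 time slots suffice: time slot 1 → {Safety, Hiring}; time slot 2 → {Budget, Ethics}; time slot 3 → {IT, Design}; time slot 4 → {Legal, Strategy, Finance}. Every pair that conflicts lands in different time slots.

4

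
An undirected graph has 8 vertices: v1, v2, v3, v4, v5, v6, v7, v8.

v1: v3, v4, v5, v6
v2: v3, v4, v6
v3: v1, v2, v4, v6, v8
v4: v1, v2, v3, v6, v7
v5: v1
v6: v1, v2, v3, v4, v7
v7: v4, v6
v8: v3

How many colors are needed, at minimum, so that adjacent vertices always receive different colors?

v2, v3, v4, v6 form a clique, so at least 4 colors are needed.
4 colors suffice: color R → {v5, v6, v8}; color B → {v4}; color G → {v3, v7}; color Y → {v1, v2}. Every edge joins two different colors.

4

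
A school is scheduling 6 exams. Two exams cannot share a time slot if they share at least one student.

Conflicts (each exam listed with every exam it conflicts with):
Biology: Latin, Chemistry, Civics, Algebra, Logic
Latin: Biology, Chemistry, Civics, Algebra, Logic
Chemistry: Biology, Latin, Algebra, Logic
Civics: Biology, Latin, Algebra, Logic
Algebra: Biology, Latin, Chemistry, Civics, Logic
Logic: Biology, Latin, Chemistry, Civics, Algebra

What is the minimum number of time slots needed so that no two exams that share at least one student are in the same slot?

5

Biology, Latin, Civics, Algebra, Logic pairwise conflict, so at least 5 time slots are needed.
Using 5 time slots: Biology=3, Latin=4, Chemistry=5, Civics=5, Algebra=1, Logic=2. Each listed conflict is separated.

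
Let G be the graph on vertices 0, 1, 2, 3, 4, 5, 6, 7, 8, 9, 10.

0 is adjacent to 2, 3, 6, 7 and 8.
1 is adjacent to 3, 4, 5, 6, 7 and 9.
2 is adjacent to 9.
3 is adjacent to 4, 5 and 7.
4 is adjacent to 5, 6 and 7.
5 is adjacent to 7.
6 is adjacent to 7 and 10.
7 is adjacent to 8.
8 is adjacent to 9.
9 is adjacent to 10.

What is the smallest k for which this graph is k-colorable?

5

1, 3, 4, 5, 7 form a clique, so at least 5 colors are needed.
5 colors suffice: color red → {7, 9}; color blue → {0, 1, 10}; color green → {2, 3, 6, 8}; color yellow → {4}; color purple → {5}. Each edge has distinct colors on its endpoints.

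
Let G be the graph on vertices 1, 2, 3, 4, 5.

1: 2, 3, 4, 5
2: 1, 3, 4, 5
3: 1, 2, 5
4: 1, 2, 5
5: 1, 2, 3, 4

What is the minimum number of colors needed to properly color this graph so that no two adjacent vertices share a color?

1, 2, 4, 5 form a clique, so at least 4 colors are needed.
A valid assignment using 4 colors: 1=a, 2=c, 3=d, 4=d, 5=b. No two adjacent vertices share a color.

4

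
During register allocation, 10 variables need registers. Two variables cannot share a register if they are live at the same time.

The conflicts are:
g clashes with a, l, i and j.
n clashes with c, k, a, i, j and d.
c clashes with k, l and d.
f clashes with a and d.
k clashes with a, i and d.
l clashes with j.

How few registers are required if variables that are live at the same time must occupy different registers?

4

n, c, k, d are mutually in conflict, so at least 4 registers are needed.
A valid assignment using 4 registers: g=1, n=1, c=4, f=1, k=2, a=3, l=2, i=3, j=3, d=3. No two conflicting variables share a register.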